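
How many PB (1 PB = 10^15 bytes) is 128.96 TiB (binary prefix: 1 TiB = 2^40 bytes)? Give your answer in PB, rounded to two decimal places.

0.14 PB

128.96 TiB × 1,099,511,627,776 bytes/TiB = 141,793,019,517,992.96 bytes
1 PB = 1,000,000,000,000,000 bytes
141,793,019,517,992.96 / 1,000,000,000,000,000 = 0.14 PB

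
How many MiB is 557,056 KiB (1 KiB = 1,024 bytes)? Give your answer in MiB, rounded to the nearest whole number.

557,056 KiB = 557,056 × 2^10 bytes = 570,425,344 bytes
1 MiB = 1,048,576 bytes
570,425,344 / 1,048,576 = 544 MiB

544 MiB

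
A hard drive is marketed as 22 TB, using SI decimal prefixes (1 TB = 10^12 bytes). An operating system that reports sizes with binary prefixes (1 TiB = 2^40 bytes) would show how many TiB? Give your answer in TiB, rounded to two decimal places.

22 TB = 22 × 10^12 bytes = 22,000,000,000,000 bytes
1 TiB = 1,099,511,627,776 bytes
22,000,000,000,000 / 1,099,511,627,776 = 20.01 TiB

20.01 TiB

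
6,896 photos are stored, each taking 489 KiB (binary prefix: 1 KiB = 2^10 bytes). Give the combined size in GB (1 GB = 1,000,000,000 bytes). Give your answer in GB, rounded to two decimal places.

Total = 6,896 × 489 KiB = 3,372,144 KiB
= 3,372,144 × 1,024 bytes = 3,453,075,456 bytes
1 GB = 1,000,000,000 bytes
3,453,075,456 / 1,000,000,000 = 3.45 GB

3.45 GB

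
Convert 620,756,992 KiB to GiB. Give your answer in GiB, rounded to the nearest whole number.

620,756,992 KiB = 620,756,992 × 2^10 bytes = 635,655,159,808 bytes
1 GiB = 1,073,741,824 bytes
635,655,159,808 / 1,073,741,824 = 592 GiB

592 GiB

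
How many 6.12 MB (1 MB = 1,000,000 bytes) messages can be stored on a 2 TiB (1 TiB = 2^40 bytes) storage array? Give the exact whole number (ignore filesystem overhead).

359,317

Capacity: 2 TiB = 2,199,023,255,552 bytes
Per item: 6.12 MB = 6,120,000 bytes
⌊2,199,023,255,552 / 6,120,000⌋ = 359,317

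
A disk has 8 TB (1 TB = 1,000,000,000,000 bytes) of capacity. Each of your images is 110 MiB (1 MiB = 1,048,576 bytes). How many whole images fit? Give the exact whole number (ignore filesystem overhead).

69,358

Capacity: 8 TB = 8,000,000,000,000 bytes
Per item: 110 MiB = 115,343,360 bytes
⌊8,000,000,000,000 / 115,343,360⌋ = 69,358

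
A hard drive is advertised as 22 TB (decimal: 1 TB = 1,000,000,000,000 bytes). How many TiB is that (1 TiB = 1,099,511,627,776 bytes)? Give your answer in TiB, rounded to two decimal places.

20.01 TiB

22 TB × 1,000,000,000,000 bytes/TB = 22,000,000,000,000 bytes
1 TiB = 2^40 bytes = 1,099,511,627,776 bytes
22,000,000,000,000 / 1,099,511,627,776 = 20.01 TiB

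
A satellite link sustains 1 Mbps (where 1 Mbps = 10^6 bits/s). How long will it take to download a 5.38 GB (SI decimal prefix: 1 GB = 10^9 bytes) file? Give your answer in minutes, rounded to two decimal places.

717.33 minutes

5.38 GB = 5,380,000,000 bytes = 43,040,000,000 bits
1 Mbps = 1,000,000 bits/s
time = 43,040,000,000 / 1,000,000 = 43,040.000 s
43,040.000 s / 60 = 717.33 minutes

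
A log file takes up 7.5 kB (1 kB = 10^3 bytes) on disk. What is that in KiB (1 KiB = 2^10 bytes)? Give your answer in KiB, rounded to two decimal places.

7.32 KiB

7.5 kB = 7.5 × 10^3 bytes = 7,500 bytes
1 KiB = 1,024 bytes
7,500 / 1,024 = 7.32 KiB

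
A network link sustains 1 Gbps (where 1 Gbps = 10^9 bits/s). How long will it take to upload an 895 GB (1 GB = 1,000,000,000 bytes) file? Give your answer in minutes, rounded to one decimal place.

895 GB = 895,000,000,000 bytes = 7,160,000,000,000 bits
1 Gbps = 1,000,000,000 bits/s
time = 7,160,000,000,000 / 1,000,000,000 = 7,160.00 s
7,160.00 s / 60 = 119.3 minutes

119.3 minutes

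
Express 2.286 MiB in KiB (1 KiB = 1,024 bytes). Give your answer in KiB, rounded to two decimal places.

2,340.86 KiB

2.286 MiB = 2.286 × 2^20 bytes = 2,397,044.736 bytes
1 KiB = 1,024 bytes
2,397,044.736 / 1,024 = 2,340.86 KiB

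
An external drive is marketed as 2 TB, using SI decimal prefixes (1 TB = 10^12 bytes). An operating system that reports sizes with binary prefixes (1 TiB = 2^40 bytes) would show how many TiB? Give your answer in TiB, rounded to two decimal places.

2 TB = 2 × 10^12 bytes = 2,000,000,000,000 bytes
1 TiB = 1,099,511,627,776 bytes
2,000,000,000,000 / 1,099,511,627,776 = 1.82 TiB

1.82 TiB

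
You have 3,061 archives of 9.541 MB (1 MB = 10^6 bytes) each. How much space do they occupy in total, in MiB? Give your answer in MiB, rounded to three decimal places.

27,852.059 MiB

Total = 3,061 × 9.541 MB = 29205.001 MB
= 29205.001 × 1,000,000 bytes = 29,205,001,000 bytes
1 MiB = 1,048,576 bytes
29,205,001,000 / 1,048,576 = 27,852.059 MiB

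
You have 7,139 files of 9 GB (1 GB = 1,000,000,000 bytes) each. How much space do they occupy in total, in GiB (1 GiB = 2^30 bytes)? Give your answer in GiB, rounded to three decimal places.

59,838.407 GiB

Total = 7,139 × 9 GB = 64,251 GB
= 64,251 × 1,000,000,000 bytes = 64,251,000,000,000 bytes
1 GiB = 1,073,741,824 bytes
64,251,000,000,000 / 1,073,741,824 = 59,838.407 GiB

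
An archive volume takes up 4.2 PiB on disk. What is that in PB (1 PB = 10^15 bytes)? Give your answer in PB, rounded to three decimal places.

4.729 PB

4.2 PiB = 4.2 × 2^50 bytes = 4,728,779,608,739,020.8 bytes
1 PB = 1,000,000,000,000,000 bytes
4,728,779,608,739,020.8 / 1,000,000,000,000,000 = 4.729 PB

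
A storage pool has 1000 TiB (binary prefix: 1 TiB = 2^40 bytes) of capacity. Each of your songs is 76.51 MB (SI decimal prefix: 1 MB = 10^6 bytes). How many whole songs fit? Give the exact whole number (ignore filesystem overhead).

14,370,822

Capacity: 1000 TiB = 1,099,511,627,776,000 bytes
Per item: 76.51 MB = 76,510,000 bytes
⌊1,099,511,627,776,000 / 76,510,000⌋ = 14,370,822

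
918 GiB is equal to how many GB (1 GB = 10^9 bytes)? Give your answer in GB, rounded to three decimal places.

985.695 GB

918 GiB × 1,073,741,824 bytes/GiB = 985,694,994,432 bytes
1 GB = 1,000,000,000 bytes
985,694,994,432 / 1,000,000,000 = 985.695 GB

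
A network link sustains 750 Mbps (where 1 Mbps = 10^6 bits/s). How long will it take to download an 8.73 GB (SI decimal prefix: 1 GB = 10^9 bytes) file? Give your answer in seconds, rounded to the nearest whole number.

8.73 GB = 8,730,000,000 bytes = 69,840,000,000 bits
750 Mbps = 750,000,000 bits/s
time = 69,840,000,000 / 750,000,000 = 93 s

93 seconds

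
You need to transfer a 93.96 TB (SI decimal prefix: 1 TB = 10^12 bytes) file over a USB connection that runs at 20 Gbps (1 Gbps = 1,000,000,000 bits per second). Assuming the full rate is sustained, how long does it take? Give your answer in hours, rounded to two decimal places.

10.44 hours

93.96 TB = 93,960,000,000,000 bytes = 751,680,000,000,000 bits
20 Gbps = 20,000,000,000 bits/s
time = 751,680,000,000,000 / 20,000,000,000 = 37,584.0000 s
37,584.0000 s / 3600 = 10.44 hours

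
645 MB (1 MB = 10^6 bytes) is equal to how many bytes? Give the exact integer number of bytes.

645,000,000 bytes

645 × 1,000,000 = 645,000,000 bytes  (1 MB = 10^6 bytes)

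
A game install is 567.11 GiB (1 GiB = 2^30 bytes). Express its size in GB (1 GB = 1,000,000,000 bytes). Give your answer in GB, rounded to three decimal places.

608.930 GB

567.11 GiB = 567.11 × 2^30 bytes = 608,929,725,808.64 bytes
1 GB = 10^9 bytes = 1,000,000,000 bytes
608,929,725,808.64 / 1,000,000,000 = 608.930 GB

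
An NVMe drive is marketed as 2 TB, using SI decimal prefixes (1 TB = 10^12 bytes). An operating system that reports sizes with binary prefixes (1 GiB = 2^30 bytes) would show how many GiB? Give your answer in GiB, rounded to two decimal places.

2 TB = 2 × 10^12 bytes = 2,000,000,000,000 bytes
1 GiB = 1,073,741,824 bytes
2,000,000,000,000 / 1,073,741,824 = 1,862.65 GiB

1,862.65 GiB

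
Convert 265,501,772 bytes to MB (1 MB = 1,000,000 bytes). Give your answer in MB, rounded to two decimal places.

265,501,772 bytes given.
1 MB = 1,000,000 bytes
265,501,772 / 1,000,000 = 265.50 MB

265.50 MB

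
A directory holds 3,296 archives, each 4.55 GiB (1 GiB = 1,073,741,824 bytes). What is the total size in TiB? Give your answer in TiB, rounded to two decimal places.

Total = 3,296 × 4.55 GiB = 14996.8 GiB
= 14996.8 × 1,073,741,824 bytes = 16,102,691,386,163.2 bytes
1 TiB = 1,099,511,627,776 bytes
16,102,691,386,163.2 / 1,099,511,627,776 = 14.65 TiB

14.65 TiB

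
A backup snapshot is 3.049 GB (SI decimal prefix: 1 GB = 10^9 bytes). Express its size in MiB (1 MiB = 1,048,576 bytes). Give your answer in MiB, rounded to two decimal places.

3.049 GB = 3.049 × 10^9 bytes = 3,049,000,000 bytes
1 MiB = 2^20 bytes = 1,048,576 bytes
3,049,000,000 / 1,048,576 = 2,907.75 MiB

2,907.75 MiB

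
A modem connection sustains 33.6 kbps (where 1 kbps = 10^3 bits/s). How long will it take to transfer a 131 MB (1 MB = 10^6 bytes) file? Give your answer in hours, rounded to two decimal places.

131 MB = 131,000,000 bytes = 1,048,000,000 bits
33.6 kbps = 33,600 bits/s
time = 1,048,000,000 / 33,600 = 31,190.4762 s
31,190.4762 s / 3600 = 8.66 hours

8.66 hours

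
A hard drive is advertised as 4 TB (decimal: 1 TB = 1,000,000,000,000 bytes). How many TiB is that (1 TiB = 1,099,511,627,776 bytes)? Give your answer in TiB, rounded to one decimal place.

3.6 TiB

4 TB = 4 × 10^12 bytes = 4,000,000,000,000 bytes
1 TiB = 2^40 bytes = 1,099,511,627,776 bytes
4,000,000,000,000 / 1,099,511,627,776 = 3.6 TiB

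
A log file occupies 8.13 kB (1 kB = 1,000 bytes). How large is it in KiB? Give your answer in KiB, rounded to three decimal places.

7.939 KiB

8.13 kB = 8.13 × 10^3 bytes = 8,130 bytes
1 KiB = 1,024 bytes
8,130 / 1,024 = 7.939 KiB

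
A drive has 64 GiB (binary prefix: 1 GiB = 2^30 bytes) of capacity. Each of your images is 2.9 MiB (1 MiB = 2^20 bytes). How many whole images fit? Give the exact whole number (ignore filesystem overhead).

22,598

Capacity: 64 GiB = 68,719,476,736 bytes
Per item: 2.9 MiB = 3,040,870.4 bytes
⌊68,719,476,736 / 3,040,870.4⌋ = 22,598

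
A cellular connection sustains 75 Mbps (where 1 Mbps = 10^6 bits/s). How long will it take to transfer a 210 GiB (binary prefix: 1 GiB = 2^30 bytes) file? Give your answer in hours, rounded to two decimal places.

210 GiB = 225,485,783,040 bytes = 1,803,886,264,320 bits
75 Mbps = 75,000,000 bits/s
time = 1,803,886,264,320 / 75,000,000 = 24,051.8169 s
24,051.8169 s / 3600 = 6.68 hours

6.68 hours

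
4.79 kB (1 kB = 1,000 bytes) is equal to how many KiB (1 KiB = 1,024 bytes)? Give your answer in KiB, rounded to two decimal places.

4.68 KiB

4.79 kB = 4.79 × 10^3 bytes = 4,790 bytes
1 KiB = 2^10 bytes = 1,024 bytes
4,790 / 1,024 = 4.68 KiB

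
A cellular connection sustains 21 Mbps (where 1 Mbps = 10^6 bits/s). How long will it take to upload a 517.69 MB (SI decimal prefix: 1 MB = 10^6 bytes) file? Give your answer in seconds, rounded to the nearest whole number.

197 seconds

517.69 MB = 517,690,000 bytes = 4,141,520,000 bits
21 Mbps = 21,000,000 bits/s
time = 4,141,520,000 / 21,000,000 = 197 s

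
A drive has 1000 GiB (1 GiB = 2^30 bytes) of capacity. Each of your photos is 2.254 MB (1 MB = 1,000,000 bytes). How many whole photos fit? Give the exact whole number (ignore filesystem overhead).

Capacity: 1000 GiB = 1,073,741,824,000 bytes
Per item: 2.254 MB = 2,254,000 bytes
⌊1,073,741,824,000 / 2,254,000⌋ = 476,371

476,371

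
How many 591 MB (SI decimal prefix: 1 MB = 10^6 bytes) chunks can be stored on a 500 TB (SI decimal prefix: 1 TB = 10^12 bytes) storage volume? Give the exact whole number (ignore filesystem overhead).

Capacity: 500 TB = 500,000,000,000,000 bytes
Per item: 591 MB = 591,000,000 bytes
⌊500,000,000,000,000 / 591,000,000⌋ = 846,023

846,023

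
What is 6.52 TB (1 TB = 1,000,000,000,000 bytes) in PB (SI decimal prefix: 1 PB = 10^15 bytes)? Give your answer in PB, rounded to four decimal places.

0.0065 PB

6.52 TB × 1,000,000,000,000 bytes/TB = 6,520,000,000,000 bytes
1 PB = 1,000,000,000,000,000 bytes
6,520,000,000,000 / 1,000,000,000,000,000 = 0.0065 PB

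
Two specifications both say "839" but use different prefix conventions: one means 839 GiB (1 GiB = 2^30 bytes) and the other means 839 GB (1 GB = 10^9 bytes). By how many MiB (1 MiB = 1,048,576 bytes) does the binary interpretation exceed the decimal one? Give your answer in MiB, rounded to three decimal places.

59,003.249 MiB

839 GiB = 839 × 1,073,741,824 = 900,869,390,336 bytes
839 GB = 839 × 1,000,000,000 = 839,000,000,000 bytes
difference = 61,869,390,336 bytes
61,869,390,336 / 1,048,576 = 59,003.249 MiB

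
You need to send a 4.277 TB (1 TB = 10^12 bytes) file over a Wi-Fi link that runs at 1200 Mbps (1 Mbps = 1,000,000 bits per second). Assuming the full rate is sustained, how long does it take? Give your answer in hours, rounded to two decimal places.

4.277 TB = 4,277,000,000,000 bytes = 34,216,000,000,000 bits
1200 Mbps = 1,200,000,000 bits/s
time = 34,216,000,000,000 / 1,200,000,000 = 28,513.3333 s
28,513.3333 s / 3600 = 7.92 hours

7.92 hours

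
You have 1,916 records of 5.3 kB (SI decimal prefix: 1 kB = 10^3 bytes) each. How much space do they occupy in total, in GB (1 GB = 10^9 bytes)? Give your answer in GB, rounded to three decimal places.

0.010 GB

Total = 1,916 × 5.3 kB = 10154.8 kB
= 10154.8 × 1,000 bytes = 10,154,800 bytes
1 GB = 1,000,000,000 bytes
10,154,800 / 1,000,000,000 = 0.010 GB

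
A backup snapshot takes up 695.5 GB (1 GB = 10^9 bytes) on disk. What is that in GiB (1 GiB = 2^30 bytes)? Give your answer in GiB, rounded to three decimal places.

695.5 GB × 1,000,000,000 bytes/GB = 695,500,000,000 bytes
1 GiB = 1,073,741,824 bytes
695,500,000,000 / 1,073,741,824 = 647.735 GiB

647.735 GiB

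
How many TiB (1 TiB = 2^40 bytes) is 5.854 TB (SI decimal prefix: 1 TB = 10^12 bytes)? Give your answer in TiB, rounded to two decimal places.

5.32 TiB

5.854 TB × 1,000,000,000,000 bytes/TB = 5,854,000,000,000 bytes
1 TiB = 1,099,511,627,776 bytes
5,854,000,000,000 / 1,099,511,627,776 = 5.32 TiB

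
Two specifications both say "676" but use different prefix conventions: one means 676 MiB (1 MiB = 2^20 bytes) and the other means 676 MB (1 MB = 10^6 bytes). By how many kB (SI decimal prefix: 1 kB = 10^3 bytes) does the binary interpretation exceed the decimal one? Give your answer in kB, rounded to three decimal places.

676 MiB = 676 × 1,048,576 = 708,837,376 bytes
676 MB = 676 × 1,000,000 = 676,000,000 bytes
difference = 32,837,376 bytes
32,837,376 / 1,000 = 32,837.376 kB

32,837.376 kB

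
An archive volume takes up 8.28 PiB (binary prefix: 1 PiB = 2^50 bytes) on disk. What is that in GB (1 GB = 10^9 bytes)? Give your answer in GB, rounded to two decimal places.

9,322,451.23 GB

8.28 PiB = 8.28 × 2^50 bytes = 9,322,451,228,656,926.72 bytes
1 GB = 10^9 bytes = 1,000,000,000 bytes
9,322,451,228,656,926.72 / 1,000,000,000 = 9,322,451.23 GB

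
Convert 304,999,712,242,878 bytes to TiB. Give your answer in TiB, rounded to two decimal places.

277.40 TiB

304,999,712,242,878 bytes given.
1 TiB = 1,099,511,627,776 bytes
304,999,712,242,878 / 1,099,511,627,776 = 277.40 TiB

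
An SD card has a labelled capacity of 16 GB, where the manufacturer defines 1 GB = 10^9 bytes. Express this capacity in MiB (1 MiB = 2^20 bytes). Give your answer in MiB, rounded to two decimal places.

16 GB = 16 × 10^9 bytes = 16,000,000,000 bytes
1 MiB = 1,048,576 bytes
16,000,000,000 / 1,048,576 = 15,258.79 MiB

15,258.79 MiB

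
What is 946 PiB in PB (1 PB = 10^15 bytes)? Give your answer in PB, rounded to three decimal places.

946 PiB = 946 × 2^50 bytes = 1,065,101,311,873,122,304 bytes
1 PB = 1,000,000,000,000,000 bytes
1,065,101,311,873,122,304 / 1,000,000,000,000,000 = 1,065.101 PB

1,065.101 PB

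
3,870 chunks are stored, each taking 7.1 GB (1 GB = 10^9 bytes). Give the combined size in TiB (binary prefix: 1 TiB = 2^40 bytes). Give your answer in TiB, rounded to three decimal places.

24.990 TiB

Total = 3,870 × 7.1 GB = 27,477 GB
= 27,477 × 1,000,000,000 bytes = 27,477,000,000,000 bytes
1 TiB = 1,099,511,627,776 bytes
27,477,000,000,000 / 1,099,511,627,776 = 24.990 TiB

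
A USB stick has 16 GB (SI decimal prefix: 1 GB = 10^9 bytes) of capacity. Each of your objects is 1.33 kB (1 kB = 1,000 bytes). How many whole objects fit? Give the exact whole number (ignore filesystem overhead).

12,030,075

Capacity: 16 GB = 16,000,000,000 bytes
Per item: 1.33 kB = 1,330 bytes
⌊16,000,000,000 / 1,330⌋ = 12,030,075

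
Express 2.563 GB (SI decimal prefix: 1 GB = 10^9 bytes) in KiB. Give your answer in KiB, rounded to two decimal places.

2,502,929.69 KiB

2.563 GB × 1,000,000,000 bytes/GB = 2,563,000,000 bytes
1 KiB = 1,024 bytes
2,563,000,000 / 1,024 = 2,502,929.69 KiB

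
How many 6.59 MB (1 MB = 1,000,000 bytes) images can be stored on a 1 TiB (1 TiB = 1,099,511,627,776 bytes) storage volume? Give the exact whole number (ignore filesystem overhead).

166,845

Capacity: 1 TiB = 1,099,511,627,776 bytes
Per item: 6.59 MB = 6,590,000 bytes
⌊1,099,511,627,776 / 6,590,000⌋ = 166,845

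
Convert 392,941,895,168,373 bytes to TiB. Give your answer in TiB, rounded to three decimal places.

392,941,895,168,373 bytes given.
1 TiB = 2^40 bytes = 1,099,511,627,776 bytes
392,941,895,168,373 / 1,099,511,627,776 = 357.379 TiB

357.379 TiB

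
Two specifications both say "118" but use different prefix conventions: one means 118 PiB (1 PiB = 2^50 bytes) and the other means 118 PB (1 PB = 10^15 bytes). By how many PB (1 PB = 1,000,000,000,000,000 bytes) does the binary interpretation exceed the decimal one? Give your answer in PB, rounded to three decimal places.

14.856 PB

118 PiB = 118 × 1,125,899,906,842,624 = 132,856,189,007,429,632 bytes
118 PB = 118 × 1,000,000,000,000,000 = 118,000,000,000,000,000 bytes
difference = 14,856,189,007,429,632 bytes
14,856,189,007,429,632 / 1,000,000,000,000,000 = 14.856 PB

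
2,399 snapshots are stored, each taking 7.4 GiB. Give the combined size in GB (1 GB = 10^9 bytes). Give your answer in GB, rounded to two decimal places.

Total = 2,399 × 7.4 GiB = 17752.6 GiB
= 17752.6 × 1,073,741,824 bytes = 19,061,709,104,742.4 bytes
1 GB = 1,000,000,000 bytes
19,061,709,104,742.4 / 1,000,000,000 = 19,061.71 GB

19,061.71 GB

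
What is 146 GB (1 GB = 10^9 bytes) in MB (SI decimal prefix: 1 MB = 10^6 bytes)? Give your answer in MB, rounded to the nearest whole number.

146 GB × 1,000,000,000 bytes/GB = 146,000,000,000 bytes
1 MB = 10^6 bytes = 1,000,000 bytes
146,000,000,000 / 1,000,000 = 146,000 MB

146,000 MB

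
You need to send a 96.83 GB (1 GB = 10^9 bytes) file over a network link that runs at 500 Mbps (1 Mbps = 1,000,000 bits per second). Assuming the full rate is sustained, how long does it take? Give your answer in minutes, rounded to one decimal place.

96.83 GB = 96,830,000,000 bytes = 774,640,000,000 bits
500 Mbps = 500,000,000 bits/s
time = 774,640,000,000 / 500,000,000 = 1,549.28 s
1,549.28 s / 60 = 25.8 minutes

25.8 minutes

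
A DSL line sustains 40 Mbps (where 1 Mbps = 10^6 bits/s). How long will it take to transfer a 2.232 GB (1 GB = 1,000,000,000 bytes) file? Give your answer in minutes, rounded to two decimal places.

2.232 GB = 2,232,000,000 bytes = 17,856,000,000 bits
40 Mbps = 40,000,000 bits/s
time = 17,856,000,000 / 40,000,000 = 446.400 s
446.400 s / 60 = 7.44 minutes

7.44 minutes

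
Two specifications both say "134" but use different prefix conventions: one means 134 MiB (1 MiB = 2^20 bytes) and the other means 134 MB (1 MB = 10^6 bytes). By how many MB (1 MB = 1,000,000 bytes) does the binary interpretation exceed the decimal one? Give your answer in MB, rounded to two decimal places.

6.51 MB

134 MiB = 134 × 1,048,576 = 140,509,184 bytes
134 MB = 134 × 1,000,000 = 134,000,000 bytes
difference = 6,509,184 bytes
6,509,184 / 1,000,000 = 6.51 MB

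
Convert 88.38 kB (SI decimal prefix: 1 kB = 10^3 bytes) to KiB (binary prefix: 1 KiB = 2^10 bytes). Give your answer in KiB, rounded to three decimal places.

86.309 KiB

88.38 kB = 88.38 × 10^3 bytes = 88,380 bytes
1 KiB = 1,024 bytes
88,380 / 1,024 = 86.309 KiB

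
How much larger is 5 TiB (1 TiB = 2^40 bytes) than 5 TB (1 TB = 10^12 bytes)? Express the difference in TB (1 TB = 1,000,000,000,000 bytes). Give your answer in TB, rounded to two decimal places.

5 TiB = 5 × 1,099,511,627,776 = 5,497,558,138,880 bytes
5 TB = 5 × 1,000,000,000,000 = 5,000,000,000,000 bytes
difference = 497,558,138,880 bytes
497,558,138,880 / 1,000,000,000,000 = 0.50 TB

0.50 TB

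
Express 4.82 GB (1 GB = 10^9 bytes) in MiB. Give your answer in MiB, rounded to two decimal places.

4,596.71 MiB

4.82 GB = 4.82 × 10^9 bytes = 4,820,000,000 bytes
1 MiB = 2^20 bytes = 1,048,576 bytes
4,820,000,000 / 1,048,576 = 4,596.71 MiB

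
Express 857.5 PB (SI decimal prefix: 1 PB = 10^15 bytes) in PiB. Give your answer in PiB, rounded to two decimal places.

761.61 PiB

857.5 PB = 857.5 × 10^15 bytes = 857,500,000,000,000,000 bytes
1 PiB = 2^50 bytes = 1,125,899,906,842,624 bytes
857,500,000,000,000,000 / 1,125,899,906,842,624 = 761.61 PiB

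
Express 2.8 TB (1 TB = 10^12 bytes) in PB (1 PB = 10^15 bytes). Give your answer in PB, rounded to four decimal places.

0.0028 PB

2.8 TB = 2.8 × 10^12 bytes = 2,800,000,000,000 bytes
1 PB = 10^15 bytes = 1,000,000,000,000,000 bytes
2,800,000,000,000 / 1,000,000,000,000,000 = 0.0028 PB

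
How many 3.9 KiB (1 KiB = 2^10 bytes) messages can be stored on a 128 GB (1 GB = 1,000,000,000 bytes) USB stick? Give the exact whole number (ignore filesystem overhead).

32,051,282

Capacity: 128 GB = 128,000,000,000 bytes
Per item: 3.9 KiB = 3,993.6 bytes
⌊128,000,000,000 / 3,993.6⌋ = 32,051,282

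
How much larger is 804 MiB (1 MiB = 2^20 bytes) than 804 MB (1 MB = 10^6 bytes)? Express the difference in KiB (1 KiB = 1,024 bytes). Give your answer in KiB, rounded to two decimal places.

804 MiB = 804 × 1,048,576 = 843,055,104 bytes
804 MB = 804 × 1,000,000 = 804,000,000 bytes
difference = 39,055,104 bytes
39,055,104 / 1,024 = 38,139.75 KiB

38,139.75 KiB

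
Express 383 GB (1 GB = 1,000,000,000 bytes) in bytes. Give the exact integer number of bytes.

383,000,000,000 bytes

383 × 1,000,000,000 = 383,000,000,000 bytes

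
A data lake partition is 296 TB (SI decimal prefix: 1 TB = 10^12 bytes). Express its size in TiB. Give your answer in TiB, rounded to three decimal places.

296 TB × 1,000,000,000,000 bytes/TB = 296,000,000,000,000 bytes
1 TiB = 1,099,511,627,776 bytes
296,000,000,000,000 / 1,099,511,627,776 = 269.210 TiB

269.210 TiB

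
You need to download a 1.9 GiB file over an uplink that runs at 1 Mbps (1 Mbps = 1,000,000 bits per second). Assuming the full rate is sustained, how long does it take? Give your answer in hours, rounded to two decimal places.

1.9 GiB = 2,040,109,465.6 bytes = 16,320,875,724.8 bits
1 Mbps = 1,000,000 bits/s
time = 16,320,875,724.8 / 1,000,000 = 16,320.8757 s
16,320.8757 s / 3600 = 4.53 hours

4.53 hours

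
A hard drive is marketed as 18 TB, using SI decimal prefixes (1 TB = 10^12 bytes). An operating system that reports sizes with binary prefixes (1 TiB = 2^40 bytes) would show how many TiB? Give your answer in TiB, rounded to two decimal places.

18 TB = 18 × 10^12 bytes = 18,000,000,000,000 bytes
1 TiB = 1,099,511,627,776 bytes
18,000,000,000,000 / 1,099,511,627,776 = 16.37 TiB

16.37 TiB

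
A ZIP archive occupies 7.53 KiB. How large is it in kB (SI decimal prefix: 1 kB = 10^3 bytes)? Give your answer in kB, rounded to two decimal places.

7.71 kB

7.53 KiB = 7.53 × 2^10 bytes = 7,710.72 bytes
1 kB = 10^3 bytes = 1,000 bytes
7,710.72 / 1,000 = 7.71 kB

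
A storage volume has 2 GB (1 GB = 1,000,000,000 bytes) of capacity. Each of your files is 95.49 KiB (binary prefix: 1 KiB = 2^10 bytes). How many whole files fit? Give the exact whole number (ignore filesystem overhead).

Capacity: 2 GB = 2,000,000,000 bytes
Per item: 95.49 KiB = 97,781.76 bytes
⌊2,000,000,000 / 97,781.76⌋ = 20,453

20,453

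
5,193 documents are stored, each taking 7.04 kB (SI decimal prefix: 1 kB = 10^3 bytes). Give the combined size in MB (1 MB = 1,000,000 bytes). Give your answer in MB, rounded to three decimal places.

36.559 MB

Total = 5,193 × 7.04 kB = 36558.72 kB
= 36558.72 × 1,000 bytes = 36,558,720 bytes
1 MB = 1,000,000 bytes
36,558,720 / 1,000,000 = 36.559 MB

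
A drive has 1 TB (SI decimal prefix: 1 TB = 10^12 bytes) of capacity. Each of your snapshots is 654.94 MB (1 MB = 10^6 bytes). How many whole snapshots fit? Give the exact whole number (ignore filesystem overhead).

1,526

Capacity: 1 TB = 1,000,000,000,000 bytes
Per item: 654.94 MB = 654,940,000 bytes
⌊1,000,000,000,000 / 654,940,000⌋ = 1,526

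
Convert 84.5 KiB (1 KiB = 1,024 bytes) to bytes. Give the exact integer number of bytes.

86,528 bytes

84.5 × 1,024 = 86,528 bytes  (1 KiB = 2^10 bytes)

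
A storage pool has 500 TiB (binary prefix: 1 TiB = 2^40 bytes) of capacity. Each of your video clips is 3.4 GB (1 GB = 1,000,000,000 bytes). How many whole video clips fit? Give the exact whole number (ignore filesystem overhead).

Capacity: 500 TiB = 549,755,813,888,000 bytes
Per item: 3.4 GB = 3,400,000,000 bytes
⌊549,755,813,888,000 / 3,400,000,000⌋ = 161,692

161,692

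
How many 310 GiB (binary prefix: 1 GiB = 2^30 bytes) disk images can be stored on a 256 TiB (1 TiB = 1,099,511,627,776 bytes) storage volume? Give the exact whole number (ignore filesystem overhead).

845

Capacity: 256 TiB = 281,474,976,710,656 bytes
Per item: 310 GiB = 332,859,965,440 bytes
⌊281,474,976,710,656 / 332,859,965,440⌋ = 845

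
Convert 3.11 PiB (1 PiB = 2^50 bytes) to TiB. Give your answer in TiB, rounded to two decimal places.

3,184.64 TiB

3.11 PiB = 3.11 × 2^50 bytes = 3,501,548,710,280,560.64 bytes
1 TiB = 1,099,511,627,776 bytes
3,501,548,710,280,560.64 / 1,099,511,627,776 = 3,184.64 TiB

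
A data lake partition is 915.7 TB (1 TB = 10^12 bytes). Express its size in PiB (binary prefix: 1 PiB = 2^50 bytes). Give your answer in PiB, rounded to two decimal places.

0.81 PiB

915.7 TB = 915.7 × 10^12 bytes = 915,700,000,000,000 bytes
1 PiB = 1,125,899,906,842,624 bytes
915,700,000,000,000 / 1,125,899,906,842,624 = 0.81 PiB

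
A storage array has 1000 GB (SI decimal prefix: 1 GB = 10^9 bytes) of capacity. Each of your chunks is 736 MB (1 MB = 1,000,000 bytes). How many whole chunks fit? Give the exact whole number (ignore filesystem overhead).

Capacity: 1000 GB = 1,000,000,000,000 bytes
Per item: 736 MB = 736,000,000 bytes
⌊1,000,000,000,000 / 736,000,000⌋ = 1,358

1,358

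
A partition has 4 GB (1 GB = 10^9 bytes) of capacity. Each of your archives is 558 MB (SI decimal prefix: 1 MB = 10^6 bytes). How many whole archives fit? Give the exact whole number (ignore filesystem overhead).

Capacity: 4 GB = 4,000,000,000 bytes
Per item: 558 MB = 558,000,000 bytes
⌊4,000,000,000 / 558,000,000⌋ = 7

7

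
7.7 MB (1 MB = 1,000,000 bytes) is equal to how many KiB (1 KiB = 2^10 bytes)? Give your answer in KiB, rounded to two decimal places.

7.7 MB = 7.7 × 10^6 bytes = 7,700,000 bytes
1 KiB = 1,024 bytes
7,700,000 / 1,024 = 7,519.53 KiB

7,519.53 KiB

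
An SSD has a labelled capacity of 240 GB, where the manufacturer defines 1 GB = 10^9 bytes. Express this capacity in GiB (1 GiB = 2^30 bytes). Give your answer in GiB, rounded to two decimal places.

223.52 GiB

240 GB = 240 × 10^9 bytes = 240,000,000,000 bytes
1 GiB = 1,073,741,824 bytes
240,000,000,000 / 1,073,741,824 = 223.52 GiB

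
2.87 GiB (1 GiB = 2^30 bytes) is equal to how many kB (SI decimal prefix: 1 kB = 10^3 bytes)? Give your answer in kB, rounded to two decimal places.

2.87 GiB = 2.87 × 2^30 bytes = 3,081,639,034.88 bytes
1 kB = 10^3 bytes = 1,000 bytes
3,081,639,034.88 / 1,000 = 3,081,639.03 kB

3,081,639.03 kB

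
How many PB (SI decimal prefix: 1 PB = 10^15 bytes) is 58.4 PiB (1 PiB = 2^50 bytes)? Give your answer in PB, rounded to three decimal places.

58.4 PiB × 1,125,899,906,842,624 bytes/PiB = 65,752,554,559,609,241.6 bytes
1 PB = 1,000,000,000,000,000 bytes
65,752,554,559,609,241.6 / 1,000,000,000,000,000 = 65.753 PB

65.753 PB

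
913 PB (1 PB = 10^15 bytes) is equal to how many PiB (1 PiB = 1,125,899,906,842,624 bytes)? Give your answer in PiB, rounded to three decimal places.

810.907 PiB

913 PB = 913 × 10^15 bytes = 913,000,000,000,000,000 bytes
1 PiB = 1,125,899,906,842,624 bytes
913,000,000,000,000,000 / 1,125,899,906,842,624 = 810.907 PiB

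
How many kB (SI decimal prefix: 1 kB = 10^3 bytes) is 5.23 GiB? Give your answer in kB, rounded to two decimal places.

5.23 GiB × 1,073,741,824 bytes/GiB = 5,615,669,739.52 bytes
1 kB = 1,000 bytes
5,615,669,739.52 / 1,000 = 5,615,669.74 kB

5,615,669.74 kB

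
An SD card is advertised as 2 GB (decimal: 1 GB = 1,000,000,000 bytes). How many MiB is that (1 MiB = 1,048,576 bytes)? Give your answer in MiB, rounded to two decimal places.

1,907.35 MiB

2 GB × 1,000,000,000 bytes/GB = 2,000,000,000 bytes
1 MiB = 2^20 bytes = 1,048,576 bytes
2,000,000,000 / 1,048,576 = 1,907.35 MiB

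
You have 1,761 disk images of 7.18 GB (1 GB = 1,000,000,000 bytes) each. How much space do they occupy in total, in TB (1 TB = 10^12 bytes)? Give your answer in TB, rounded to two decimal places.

Total = 1,761 × 7.18 GB = 12643.98 GB
= 12643.98 × 1,000,000,000 bytes = 12,643,980,000,000 bytes
1 TB = 1,000,000,000,000 bytes
12,643,980,000,000 / 1,000,000,000,000 = 12.64 TB

12.64 TB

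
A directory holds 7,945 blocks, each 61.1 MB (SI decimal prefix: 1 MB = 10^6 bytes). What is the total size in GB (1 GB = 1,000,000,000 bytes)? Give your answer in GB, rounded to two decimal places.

Total = 7,945 × 61.1 MB = 485439.5 MB
= 485439.5 × 1,000,000 bytes = 485,439,500,000 bytes
1 GB = 1,000,000,000 bytes
485,439,500,000 / 1,000,000,000 = 485.44 GB

485.44 GB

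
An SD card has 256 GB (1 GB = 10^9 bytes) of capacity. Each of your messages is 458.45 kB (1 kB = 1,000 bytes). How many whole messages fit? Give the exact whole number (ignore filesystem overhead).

558,403

Capacity: 256 GB = 256,000,000,000 bytes
Per item: 458.45 kB = 458,450 bytes
⌊256,000,000,000 / 458,450⌋ = 558,403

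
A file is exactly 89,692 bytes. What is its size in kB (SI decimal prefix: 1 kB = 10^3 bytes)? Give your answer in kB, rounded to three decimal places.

89.692 kB

89,692 bytes given.
1 kB = 10^3 bytes = 1,000 bytes
89,692 / 1,000 = 89.692 kB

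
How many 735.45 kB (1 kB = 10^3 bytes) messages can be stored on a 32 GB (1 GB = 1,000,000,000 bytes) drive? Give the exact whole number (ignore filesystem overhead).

Capacity: 32 GB = 32,000,000,000 bytes
Per item: 735.45 kB = 735,450 bytes
⌊32,000,000,000 / 735,450⌋ = 43,510

43,510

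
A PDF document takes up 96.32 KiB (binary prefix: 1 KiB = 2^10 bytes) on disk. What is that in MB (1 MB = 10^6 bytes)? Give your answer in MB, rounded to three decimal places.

96.32 KiB = 96.32 × 2^10 bytes = 98,631.68 bytes
1 MB = 1,000,000 bytes
98,631.68 / 1,000,000 = 0.099 MB

0.099 MB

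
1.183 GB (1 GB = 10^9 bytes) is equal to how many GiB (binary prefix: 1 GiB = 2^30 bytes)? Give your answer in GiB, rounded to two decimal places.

1.183 GB = 1.183 × 10^9 bytes = 1,183,000,000 bytes
1 GiB = 2^30 bytes = 1,073,741,824 bytes
1,183,000,000 / 1,073,741,824 = 1.10 GiB

1.10 GiB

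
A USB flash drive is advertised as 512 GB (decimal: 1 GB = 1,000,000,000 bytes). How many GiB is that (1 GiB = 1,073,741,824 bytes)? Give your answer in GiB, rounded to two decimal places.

512 GB = 512 × 10^9 bytes = 512,000,000,000 bytes
1 GiB = 2^30 bytes = 1,073,741,824 bytes
512,000,000,000 / 1,073,741,824 = 476.84 GiB

476.84 GiB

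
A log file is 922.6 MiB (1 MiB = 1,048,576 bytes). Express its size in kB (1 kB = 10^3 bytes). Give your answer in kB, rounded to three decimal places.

967,416.218 kB

922.6 MiB = 922.6 × 2^20 bytes = 967,416,217.6 bytes
1 kB = 10^3 bytes = 1,000 bytes
967,416,217.6 / 1,000 = 967,416.218 kB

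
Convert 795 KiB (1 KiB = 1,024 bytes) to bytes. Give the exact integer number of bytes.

795 × 1,024 = 814,080 bytes  (1 KiB = 2^10 bytes)

814,080 bytes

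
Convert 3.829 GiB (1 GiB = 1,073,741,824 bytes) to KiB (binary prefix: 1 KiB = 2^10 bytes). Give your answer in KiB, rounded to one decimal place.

4,014,997.5 KiB

3.829 GiB × 1,073,741,824 bytes/GiB = 4,111,357,444.096 bytes
1 KiB = 2^10 bytes = 1,024 bytes
4,111,357,444.096 / 1,024 = 4,014,997.5 KiB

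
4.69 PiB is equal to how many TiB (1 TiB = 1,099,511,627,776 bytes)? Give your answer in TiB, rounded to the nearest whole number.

4.69 PiB = 4.69 × 2^50 bytes = 5,280,470,563,091,906.56 bytes
1 TiB = 1,099,511,627,776 bytes
5,280,470,563,091,906.56 / 1,099,511,627,776 = 4,803 TiB

4,803 TiB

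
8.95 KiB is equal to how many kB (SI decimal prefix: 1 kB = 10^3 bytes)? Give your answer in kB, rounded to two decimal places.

8.95 KiB = 8.95 × 2^10 bytes = 9,164.8 bytes
1 kB = 10^3 bytes = 1,000 bytes
9,164.8 / 1,000 = 9.16 kB

9.16 kB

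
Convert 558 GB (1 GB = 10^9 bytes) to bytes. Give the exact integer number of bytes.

558,000,000,000 bytes

558 × 1,000,000,000 = 558,000,000,000 bytes  (1 GB = 10^9 bytes)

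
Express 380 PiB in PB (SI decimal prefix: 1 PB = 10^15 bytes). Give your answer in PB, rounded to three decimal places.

380 PiB = 380 × 2^50 bytes = 427,841,964,600,197,120 bytes
1 PB = 10^15 bytes = 1,000,000,000,000,000 bytes
427,841,964,600,197,120 / 1,000,000,000,000,000 = 427.842 PB

427.842 PB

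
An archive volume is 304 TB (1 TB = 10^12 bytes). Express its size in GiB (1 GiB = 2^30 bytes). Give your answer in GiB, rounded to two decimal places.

304 TB = 304 × 10^12 bytes = 304,000,000,000,000 bytes
1 GiB = 1,073,741,824 bytes
304,000,000,000,000 / 1,073,741,824 = 283,122.06 GiB

283,122.06 GiB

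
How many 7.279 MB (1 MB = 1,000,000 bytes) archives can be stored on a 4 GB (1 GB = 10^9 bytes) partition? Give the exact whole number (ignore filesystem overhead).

549

Capacity: 4 GB = 4,000,000,000 bytes
Per item: 7.279 MB = 7,279,000 bytes
⌊4,000,000,000 / 7,279,000⌋ = 549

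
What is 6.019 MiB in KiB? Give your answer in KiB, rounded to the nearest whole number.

6,163 KiB

6.019 MiB × 1,048,576 bytes/MiB = 6,311,378.944 bytes
1 KiB = 1,024 bytes
6,311,378.944 / 1,024 = 6,163 KiB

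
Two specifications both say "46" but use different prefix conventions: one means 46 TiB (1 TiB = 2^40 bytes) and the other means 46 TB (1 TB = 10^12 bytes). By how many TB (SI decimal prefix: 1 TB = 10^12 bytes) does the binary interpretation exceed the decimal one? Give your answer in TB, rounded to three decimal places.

4.578 TB

46 TiB = 46 × 1,099,511,627,776 = 50,577,534,877,696 bytes
46 TB = 46 × 1,000,000,000,000 = 46,000,000,000,000 bytes
difference = 4,577,534,877,696 bytes
4,577,534,877,696 / 1,000,000,000,000 = 4.578 TB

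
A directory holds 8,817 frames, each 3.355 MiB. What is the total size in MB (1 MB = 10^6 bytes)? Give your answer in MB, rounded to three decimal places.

Total = 8,817 × 3.355 MiB = 29581.035 MiB
= 29581.035 × 1,048,576 bytes = 31,017,963,356.16 bytes
1 MB = 1,000,000 bytes
31,017,963,356.16 / 1,000,000 = 31,017.963 MB

31,017.963 MB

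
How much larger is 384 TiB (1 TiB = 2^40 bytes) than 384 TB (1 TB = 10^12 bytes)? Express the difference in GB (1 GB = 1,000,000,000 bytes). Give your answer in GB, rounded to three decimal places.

38,212.465 GB

384 TiB = 384 × 1,099,511,627,776 = 422,212,465,065,984 bytes
384 TB = 384 × 1,000,000,000,000 = 384,000,000,000,000 bytes
difference = 38,212,465,065,984 bytes
38,212,465,065,984 / 1,000,000,000 = 38,212.465 GB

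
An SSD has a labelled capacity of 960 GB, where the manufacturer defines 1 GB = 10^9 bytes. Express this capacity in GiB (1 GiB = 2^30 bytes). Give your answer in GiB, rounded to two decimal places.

960 GB = 960 × 10^9 bytes = 960,000,000,000 bytes
1 GiB = 1,073,741,824 bytes
960,000,000,000 / 1,073,741,824 = 894.07 GiB

894.07 GiB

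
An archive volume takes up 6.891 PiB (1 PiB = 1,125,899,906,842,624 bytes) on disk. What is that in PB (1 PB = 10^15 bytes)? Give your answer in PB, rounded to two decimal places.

6.891 PiB × 1,125,899,906,842,624 bytes/PiB = 7,758,576,258,052,521.984 bytes
1 PB = 1,000,000,000,000,000 bytes
7,758,576,258,052,521.984 / 1,000,000,000,000,000 = 7.76 PB

7.76 PB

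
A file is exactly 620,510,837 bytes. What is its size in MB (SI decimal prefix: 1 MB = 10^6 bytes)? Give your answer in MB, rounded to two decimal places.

620.51 MB

620,510,837 bytes given.
1 MB = 1,000,000 bytes
620,510,837 / 1,000,000 = 620.51 MB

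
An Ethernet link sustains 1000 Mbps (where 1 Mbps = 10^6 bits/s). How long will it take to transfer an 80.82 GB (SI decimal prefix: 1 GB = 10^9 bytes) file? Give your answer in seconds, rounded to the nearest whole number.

647 seconds

80.82 GB = 80,820,000,000 bytes = 646,560,000,000 bits
1000 Mbps = 1,000,000,000 bits/s
time = 646,560,000,000 / 1,000,000,000 = 647 s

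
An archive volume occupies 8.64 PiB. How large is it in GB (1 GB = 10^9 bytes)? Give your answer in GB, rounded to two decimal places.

9,727,775.20 GB

8.64 PiB = 8.64 × 2^50 bytes = 9,727,775,195,120,271.36 bytes
1 GB = 10^9 bytes = 1,000,000,000 bytes
9,727,775,195,120,271.36 / 1,000,000,000 = 9,727,775.20 GB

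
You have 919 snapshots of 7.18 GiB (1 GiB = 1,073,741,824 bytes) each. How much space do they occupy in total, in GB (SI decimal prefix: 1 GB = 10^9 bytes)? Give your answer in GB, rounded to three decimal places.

7,085.000 GB

Total = 919 × 7.18 GiB = 6598.42 GiB
= 6598.42 × 1,073,741,824 bytes = 7,084,999,526,318.08 bytes
1 GB = 1,000,000,000 bytes
7,084,999,526,318.08 / 1,000,000,000 = 7,085.000 GB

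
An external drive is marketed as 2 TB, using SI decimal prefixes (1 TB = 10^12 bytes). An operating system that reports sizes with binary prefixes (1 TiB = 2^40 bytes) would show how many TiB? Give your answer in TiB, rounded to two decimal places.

1.82 TiB

2 TB = 2 × 10^12 bytes = 2,000,000,000,000 bytes
1 TiB = 2^40 bytes = 1,099,511,627,776 bytes
2,000,000,000,000 / 1,099,511,627,776 = 1.82 TiB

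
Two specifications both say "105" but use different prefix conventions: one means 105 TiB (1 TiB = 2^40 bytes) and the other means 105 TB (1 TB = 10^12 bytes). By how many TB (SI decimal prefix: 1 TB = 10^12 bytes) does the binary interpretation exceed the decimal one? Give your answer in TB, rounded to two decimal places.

10.45 TB

105 TiB = 105 × 1,099,511,627,776 = 115,448,720,916,480 bytes
105 TB = 105 × 1,000,000,000,000 = 105,000,000,000,000 bytes
difference = 10,448,720,916,480 bytes
10,448,720,916,480 / 1,000,000,000,000 = 10.45 TB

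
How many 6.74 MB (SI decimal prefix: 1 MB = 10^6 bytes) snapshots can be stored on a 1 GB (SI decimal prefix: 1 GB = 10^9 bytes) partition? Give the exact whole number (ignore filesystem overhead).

Capacity: 1 GB = 1,000,000,000 bytes
Per item: 6.74 MB = 6,740,000 bytes
⌊1,000,000,000 / 6,740,000⌋ = 148

148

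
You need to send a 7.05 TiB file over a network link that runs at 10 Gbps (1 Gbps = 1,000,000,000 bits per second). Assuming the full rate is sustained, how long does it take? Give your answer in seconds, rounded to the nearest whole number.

7.05 TiB = 7,751,556,975,820.8 bytes = 62,012,455,806,566.4 bits
10 Gbps = 10,000,000,000 bits/s
time = 62,012,455,806,566.4 / 10,000,000,000 = 6,201 s

6,201 seconds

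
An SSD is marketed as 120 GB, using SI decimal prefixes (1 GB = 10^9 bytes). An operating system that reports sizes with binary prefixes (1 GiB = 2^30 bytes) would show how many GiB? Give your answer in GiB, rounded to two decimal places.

111.76 GiB

120 GB × 1,000,000,000 bytes/GB = 120,000,000,000 bytes
1 GiB = 1,073,741,824 bytes
120,000,000,000 / 1,073,741,824 = 111.76 GiB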